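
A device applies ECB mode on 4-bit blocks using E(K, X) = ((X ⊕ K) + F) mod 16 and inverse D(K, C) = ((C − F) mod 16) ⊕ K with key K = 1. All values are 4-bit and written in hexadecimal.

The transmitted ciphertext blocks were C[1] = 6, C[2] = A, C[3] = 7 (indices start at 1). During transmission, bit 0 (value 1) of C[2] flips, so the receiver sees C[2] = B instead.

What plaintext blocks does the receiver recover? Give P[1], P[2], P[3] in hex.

P[1] = 6, P[2] = D, P[3] = 9

ECB decryption: P_i = D(K, C_i).
Only C[2] changed, to B. In ECB, a change in C_i affects only P_i. Decrypting the received ciphertext:
P[1]: D(K, 6) = 6.
P[2]: D(K, B) = D.
P[3]: D(K, 7) = 9.
Blocks that differ from the original plaintext: P[2].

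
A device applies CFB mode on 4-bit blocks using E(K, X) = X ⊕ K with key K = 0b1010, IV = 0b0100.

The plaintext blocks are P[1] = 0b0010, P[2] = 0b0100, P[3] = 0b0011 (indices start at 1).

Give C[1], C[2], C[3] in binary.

C[1] = 0b1100, C[2] = 0b0010, C[3] = 0b1011

CFB encryption: C_i = P_i ⊕ E(K, C_{i−1}), with C_{0} = IV.
C[1]: E(K, 0b0100) = 0b1110; 0b0010 ⊕ 0b1110 = 0b1100.
C[2]: E(K, 0b1100) = 0b0110; 0b0100 ⊕ 0b0110 = 0b0010.
C[3]: E(K, 0b0010) = 0b1000; 0b0011 ⊕ 0b1000 = 0b1011.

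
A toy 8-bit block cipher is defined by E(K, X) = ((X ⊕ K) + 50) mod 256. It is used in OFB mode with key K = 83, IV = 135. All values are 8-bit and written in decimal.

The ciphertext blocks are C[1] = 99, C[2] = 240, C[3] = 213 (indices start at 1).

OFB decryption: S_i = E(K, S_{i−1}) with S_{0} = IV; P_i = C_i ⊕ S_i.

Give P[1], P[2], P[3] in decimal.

P[1]: S = E(K, 135) = 6; 99 ⊕ 6 = 101.
P[2]: S = E(K, 6) = 135; 240 ⊕ 135 = 119.
P[3]: S = E(K, 135) = 6; 213 ⊕ 6 = 211.

P[1] = 101, P[2] = 119, P[3] = 211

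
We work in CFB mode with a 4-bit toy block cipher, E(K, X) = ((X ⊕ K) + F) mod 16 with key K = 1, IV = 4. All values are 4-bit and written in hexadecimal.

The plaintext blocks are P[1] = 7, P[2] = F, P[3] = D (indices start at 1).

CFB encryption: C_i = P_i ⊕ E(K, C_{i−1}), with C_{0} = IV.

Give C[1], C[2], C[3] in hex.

C[1]: E(K, 4) = 4; 7 ⊕ 4 = 3.
C[2]: E(K, 3) = 1; F ⊕ 1 = E.
C[3]: E(K, E) = E; D ⊕ E = 3.

C[1] = 3, C[2] = E, C[3] = 3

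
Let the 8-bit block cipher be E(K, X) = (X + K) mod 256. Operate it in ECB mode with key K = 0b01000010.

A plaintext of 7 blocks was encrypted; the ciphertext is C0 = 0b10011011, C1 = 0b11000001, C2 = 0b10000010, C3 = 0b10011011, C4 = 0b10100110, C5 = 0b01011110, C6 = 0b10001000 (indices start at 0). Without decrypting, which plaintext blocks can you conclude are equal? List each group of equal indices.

ECB encrypts each block independently with the same key, so equal ciphertext blocks imply equal plaintext blocks.
C0 = C3 = 0b10011011, so P0 = P3.

P0 = P3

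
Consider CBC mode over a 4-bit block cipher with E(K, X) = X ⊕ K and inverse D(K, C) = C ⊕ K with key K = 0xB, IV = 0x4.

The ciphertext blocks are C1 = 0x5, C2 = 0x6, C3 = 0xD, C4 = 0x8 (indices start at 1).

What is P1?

CBC decryption: P_i = D(K, C_i) ⊕ C_{i−1}, with C_{0} = IV.
P1: D(K, 0x5) = 0xE; 0xE ⊕ 0x4 = 0xA.

P1 = 0xA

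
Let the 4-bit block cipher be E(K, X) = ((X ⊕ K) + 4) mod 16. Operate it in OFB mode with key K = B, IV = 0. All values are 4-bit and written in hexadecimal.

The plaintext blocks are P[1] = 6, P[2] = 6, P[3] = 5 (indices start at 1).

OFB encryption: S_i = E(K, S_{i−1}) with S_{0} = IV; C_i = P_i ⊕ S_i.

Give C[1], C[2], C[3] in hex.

C[1] = 9, C[2] = E, C[3] = 2

C[1]: S = E(K, 0) = F; 6 ⊕ F = 9.
C[2]: S = E(K, F) = 8; 6 ⊕ 8 = E.
C[3]: S = E(K, 8) = 7; 5 ⊕ 7 = 2.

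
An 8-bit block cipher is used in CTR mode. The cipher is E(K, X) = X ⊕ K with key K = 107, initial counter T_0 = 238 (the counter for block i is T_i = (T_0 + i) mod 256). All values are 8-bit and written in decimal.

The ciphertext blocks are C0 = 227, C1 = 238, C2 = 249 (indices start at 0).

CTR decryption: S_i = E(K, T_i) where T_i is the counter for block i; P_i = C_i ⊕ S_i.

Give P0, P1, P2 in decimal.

P0: T = 238, S = E(K, T) = 133; 227 ⊕ 133 = 102.
P1: T = 239, S = E(K, T) = 132; 238 ⊕ 132 = 106.
P2: T = 240, S = E(K, T) = 155; 249 ⊕ 155 = 98.

P0 = 102, P1 = 106, P2 = 98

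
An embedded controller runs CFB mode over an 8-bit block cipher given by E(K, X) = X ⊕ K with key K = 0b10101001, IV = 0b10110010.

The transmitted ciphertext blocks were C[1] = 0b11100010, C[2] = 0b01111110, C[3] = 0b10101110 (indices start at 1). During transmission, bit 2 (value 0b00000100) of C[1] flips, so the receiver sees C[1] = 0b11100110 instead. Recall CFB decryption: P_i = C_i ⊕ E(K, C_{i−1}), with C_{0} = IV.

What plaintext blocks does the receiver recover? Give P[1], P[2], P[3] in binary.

Only C[1] changed, to 0b11100110. In CFB, a change in C_i flips the same bit in P_i and garbles P_{i+1}. Decrypting the received ciphertext:
P[1]: E(K, 0b10110010) = 0b00011011; 0b11100110 ⊕ 0b00011011 = 0b11111101.
P[2]: E(K, 0b11100110) = 0b01001111; 0b01111110 ⊕ 0b01001111 = 0b00110001.
P[3]: E(K, 0b01111110) = 0b11010111; 0b10101110 ⊕ 0b11010111 = 0b01111001.
Blocks that differ from the original plaintext: P[1], P[2].

P[1] = 0b11111101, P[2] = 0b00110001, P[3] = 0b01111001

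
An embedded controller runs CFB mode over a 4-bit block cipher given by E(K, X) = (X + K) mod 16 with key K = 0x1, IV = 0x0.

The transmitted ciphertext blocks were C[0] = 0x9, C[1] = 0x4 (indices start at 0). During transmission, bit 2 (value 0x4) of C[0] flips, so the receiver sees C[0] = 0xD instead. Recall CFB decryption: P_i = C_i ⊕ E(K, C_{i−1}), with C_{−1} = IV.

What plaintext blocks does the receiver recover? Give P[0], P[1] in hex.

Only C[0] changed, to 0xD. In CFB, a change in C_i flips the same bit in P_i and garbles P_{i+1}. Decrypting the received ciphertext:
P[0]: E(K, 0x0) = 0x1; 0xD ⊕ 0x1 = 0xC.
P[1]: E(K, 0xD) = 0xE; 0x4 ⊕ 0xE = 0xA.
Blocks that differ from the original plaintext: P[0], P[1].

P[0] = 0xC, P[1] = 0xA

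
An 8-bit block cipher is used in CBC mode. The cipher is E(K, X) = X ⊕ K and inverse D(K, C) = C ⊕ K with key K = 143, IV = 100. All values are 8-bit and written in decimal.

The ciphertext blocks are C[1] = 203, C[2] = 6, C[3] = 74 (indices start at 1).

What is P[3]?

CBC decryption: P_i = D(K, C_i) ⊕ C_{i−1}, with C_{0} = IV.
P[3]: D(K, 74) = 197; 197 ⊕ 6 = 195.

P[3] = 195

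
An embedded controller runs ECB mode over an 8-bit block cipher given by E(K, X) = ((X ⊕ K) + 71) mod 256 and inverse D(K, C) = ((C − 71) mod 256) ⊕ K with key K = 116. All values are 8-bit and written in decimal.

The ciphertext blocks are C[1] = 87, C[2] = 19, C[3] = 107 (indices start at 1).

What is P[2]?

P[2] = 184

ECB decryption: P_i = D(K, C_i).
P[2]: D(K, 19) = 184.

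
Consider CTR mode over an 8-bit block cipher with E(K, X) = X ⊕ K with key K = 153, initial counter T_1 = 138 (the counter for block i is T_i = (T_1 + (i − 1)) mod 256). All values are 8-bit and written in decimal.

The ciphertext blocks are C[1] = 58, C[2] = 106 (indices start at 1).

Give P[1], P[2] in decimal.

P[1] = 41, P[2] = 120

CTR decryption: S_i = E(K, T_i) where T_i is the counter for block i; P_i = C_i ⊕ S_i.
P[1]: T = 138, S = E(K, T) = 19; 58 ⊕ 19 = 41.
P[2]: T = 139, S = E(K, T) = 18; 106 ⊕ 18 = 120.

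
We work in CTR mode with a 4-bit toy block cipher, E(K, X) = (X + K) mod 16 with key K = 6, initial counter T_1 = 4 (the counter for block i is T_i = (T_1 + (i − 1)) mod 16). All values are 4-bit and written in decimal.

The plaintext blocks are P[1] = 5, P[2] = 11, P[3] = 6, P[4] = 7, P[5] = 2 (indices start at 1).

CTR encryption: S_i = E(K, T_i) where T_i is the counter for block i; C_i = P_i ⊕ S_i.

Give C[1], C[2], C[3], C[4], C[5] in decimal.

C[1]: T = 4, S = E(K, T) = 10; 5 ⊕ 10 = 15.
C[2]: T = 5, S = E(K, T) = 11; 11 ⊕ 11 = 0.
C[3]: T = 6, S = E(K, T) = 12; 6 ⊕ 12 = 10.
C[4]: T = 7, S = E(K, T) = 13; 7 ⊕ 13 = 10.
C[5]: T = 8, S = E(K, T) = 14; 2 ⊕ 14 = 12.

C[1] = 15, C[2] = 0, C[3] = 10, C[4] = 10, C[5] = 12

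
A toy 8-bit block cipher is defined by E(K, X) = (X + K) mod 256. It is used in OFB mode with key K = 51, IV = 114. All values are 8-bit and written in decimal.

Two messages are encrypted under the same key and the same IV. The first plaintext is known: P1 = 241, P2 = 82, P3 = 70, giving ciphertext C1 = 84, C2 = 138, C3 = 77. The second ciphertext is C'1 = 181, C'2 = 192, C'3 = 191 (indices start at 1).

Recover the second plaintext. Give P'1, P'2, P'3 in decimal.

In OFB with a reused IV, both messages share the same keystream S_i, so C_i ⊕ C'_i = P_i ⊕ P'_i and thus P'_i = P_i ⊕ C_i ⊕ C'_i.
P'1: 241 ⊕ 84 ⊕ 181 = 16.
P'2: 82 ⊕ 138 ⊕ 192 = 24.
P'3: 70 ⊕ 77 ⊕ 191 = 180.

P'1 = 16, P'2 = 24, P'3 = 180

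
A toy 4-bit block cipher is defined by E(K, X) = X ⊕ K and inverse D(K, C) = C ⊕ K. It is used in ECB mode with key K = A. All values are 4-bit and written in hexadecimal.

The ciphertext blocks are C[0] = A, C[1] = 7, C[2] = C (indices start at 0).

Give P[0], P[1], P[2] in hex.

ECB decryption: P_i = D(K, C_i).
P[0]: D(K, A) = 0.
P[1]: D(K, 7) = D.
P[2]: D(K, C) = 6.

P[0] = 0, P[1] = D, P[2] = 6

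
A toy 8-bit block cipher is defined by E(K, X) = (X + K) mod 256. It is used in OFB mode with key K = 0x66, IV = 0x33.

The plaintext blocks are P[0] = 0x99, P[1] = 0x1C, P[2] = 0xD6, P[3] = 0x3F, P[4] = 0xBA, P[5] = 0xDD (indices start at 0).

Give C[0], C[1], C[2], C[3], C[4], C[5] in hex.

C[0] = 0x00, C[1] = 0xE3, C[2] = 0xB3, C[3] = 0xF4, C[4] = 0x8B, C[5] = 0x4A

OFB encryption: S_i = E(K, S_{i−1}) with S_{−1} = IV; C_i = P_i ⊕ S_i.
C[0]: S = E(K, 0x33) = 0x99; 0x99 ⊕ 0x99 = 0x00.
C[1]: S = E(K, 0x99) = 0xFF; 0x1C ⊕ 0xFF = 0xE3.
C[2]: S = E(K, 0xFF) = 0x65; 0xD6 ⊕ 0x65 = 0xB3.
C[3]: S = E(K, 0x65) = 0xCB; 0x3F ⊕ 0xCB = 0xF4.
C[4]: S = E(K, 0xCB) = 0x31; 0xBA ⊕ 0x31 = 0x8B.
C[5]: S = E(K, 0x31) = 0x97; 0xDD ⊕ 0x97 = 0x4A.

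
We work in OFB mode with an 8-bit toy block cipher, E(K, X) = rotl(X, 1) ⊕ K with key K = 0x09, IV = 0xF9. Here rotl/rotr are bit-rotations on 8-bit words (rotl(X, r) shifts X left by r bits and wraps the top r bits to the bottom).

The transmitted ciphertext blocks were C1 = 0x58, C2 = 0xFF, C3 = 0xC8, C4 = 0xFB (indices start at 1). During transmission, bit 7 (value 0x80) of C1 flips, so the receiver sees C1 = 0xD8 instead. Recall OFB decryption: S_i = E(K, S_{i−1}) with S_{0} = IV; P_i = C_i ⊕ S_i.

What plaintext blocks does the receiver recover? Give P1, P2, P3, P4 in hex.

Only C1 changed, to 0xD8. In OFB, a change in C_i flips the same bit in P_i only; the keystream is unaffected. Decrypting the received ciphertext:
P1: S = E(K, 0xF9) = 0xFA; 0xD8 ⊕ 0xFA = 0x22.
P2: S = E(K, 0xFA) = 0xFC; 0xFF ⊕ 0xFC = 0x03.
P3: S = E(K, 0xFC) = 0xF0; 0xC8 ⊕ 0xF0 = 0x38.
P4: S = E(K, 0xF0) = 0xE8; 0xFB ⊕ 0xE8 = 0x13.
Blocks that differ from the original plaintext: P1.

P1 = 0x22, P2 = 0x03, P3 = 0x38, P4 = 0x13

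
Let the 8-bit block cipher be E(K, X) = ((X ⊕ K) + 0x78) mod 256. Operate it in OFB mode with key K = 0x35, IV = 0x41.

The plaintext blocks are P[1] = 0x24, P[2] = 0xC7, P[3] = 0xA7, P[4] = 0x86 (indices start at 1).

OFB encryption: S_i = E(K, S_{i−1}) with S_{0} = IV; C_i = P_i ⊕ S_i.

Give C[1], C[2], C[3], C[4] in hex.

C[1]: S = E(K, 0x41) = 0xEC; 0x24 ⊕ 0xEC = 0xC8.
C[2]: S = E(K, 0xEC) = 0x51; 0xC7 ⊕ 0x51 = 0x96.
C[3]: S = E(K, 0x51) = 0xDC; 0xA7 ⊕ 0xDC = 0x7B.
C[4]: S = E(K, 0xDC) = 0x61; 0x86 ⊕ 0x61 = 0xE7.

C[1] = 0xC8, C[2] = 0x96, C[3] = 0x7B, C[4] = 0xE7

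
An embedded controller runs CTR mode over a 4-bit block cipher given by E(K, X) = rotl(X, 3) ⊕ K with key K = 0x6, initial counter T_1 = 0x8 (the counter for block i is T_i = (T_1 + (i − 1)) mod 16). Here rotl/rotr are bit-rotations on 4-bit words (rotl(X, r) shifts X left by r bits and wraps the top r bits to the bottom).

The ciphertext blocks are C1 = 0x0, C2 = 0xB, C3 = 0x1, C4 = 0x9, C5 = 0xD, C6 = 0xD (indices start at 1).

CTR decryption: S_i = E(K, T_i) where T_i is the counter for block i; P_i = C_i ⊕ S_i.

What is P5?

P5 = 0xD

P5: T = 0xC, S = E(K, T) = 0x0; 0xD ⊕ 0x0 = 0xD.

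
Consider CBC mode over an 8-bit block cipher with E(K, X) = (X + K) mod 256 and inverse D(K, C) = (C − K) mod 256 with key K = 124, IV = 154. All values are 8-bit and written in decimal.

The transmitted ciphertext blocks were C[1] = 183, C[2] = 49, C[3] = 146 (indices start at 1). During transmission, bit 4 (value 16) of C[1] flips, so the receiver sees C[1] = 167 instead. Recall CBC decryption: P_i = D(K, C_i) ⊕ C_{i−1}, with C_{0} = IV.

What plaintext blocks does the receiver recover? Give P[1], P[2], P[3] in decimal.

P[1] = 177, P[2] = 18, P[3] = 39

Only C[1] changed, to 167. In CBC, a change in C_i garbles P_i and flips the same bit in P_{i+1}. Decrypting the received ciphertext:
P[1]: D(K, 167) = 43; 43 ⊕ 154 = 177.
P[2]: D(K, 49) = 181; 181 ⊕ 167 = 18.
P[3]: D(K, 146) = 22; 22 ⊕ 49 = 39.
Blocks that differ from the original plaintext: P[1], P[2].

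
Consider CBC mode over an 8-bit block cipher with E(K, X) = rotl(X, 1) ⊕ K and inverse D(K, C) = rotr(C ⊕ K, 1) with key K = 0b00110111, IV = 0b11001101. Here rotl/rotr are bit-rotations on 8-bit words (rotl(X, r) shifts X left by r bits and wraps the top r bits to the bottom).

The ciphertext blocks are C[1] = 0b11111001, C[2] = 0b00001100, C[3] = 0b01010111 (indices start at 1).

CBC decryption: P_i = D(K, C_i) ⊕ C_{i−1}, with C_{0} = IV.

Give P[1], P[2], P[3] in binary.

P[1] = 0b10101010, P[2] = 0b01100100, P[3] = 0b00111100

P[1]: D(K, 0b11111001) = 0b01100111; 0b01100111 ⊕ 0b11001101 = 0b10101010.
P[2]: D(K, 0b00001100) = 0b10011101; 0b10011101 ⊕ 0b11111001 = 0b01100100.
P[3]: D(K, 0b01010111) = 0b00110000; 0b00110000 ⊕ 0b00001100 = 0b00111100.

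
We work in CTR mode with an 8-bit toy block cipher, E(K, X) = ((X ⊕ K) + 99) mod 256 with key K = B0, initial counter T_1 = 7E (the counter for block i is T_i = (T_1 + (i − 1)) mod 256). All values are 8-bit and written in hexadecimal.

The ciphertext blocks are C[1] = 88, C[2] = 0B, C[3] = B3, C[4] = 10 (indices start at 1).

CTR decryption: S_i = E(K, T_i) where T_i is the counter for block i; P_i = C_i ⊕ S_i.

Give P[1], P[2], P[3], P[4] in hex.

P[1] = EF, P[2] = 63, P[3] = 7A, P[4] = DA

P[1]: T = 7E, S = E(K, T) = 67; 88 ⊕ 67 = EF.
P[2]: T = 7F, S = E(K, T) = 68; 0B ⊕ 68 = 63.
P[3]: T = 80, S = E(K, T) = C9; B3 ⊕ C9 = 7A.
P[4]: T = 81, S = E(K, T) = CA; 10 ⊕ CA = DA.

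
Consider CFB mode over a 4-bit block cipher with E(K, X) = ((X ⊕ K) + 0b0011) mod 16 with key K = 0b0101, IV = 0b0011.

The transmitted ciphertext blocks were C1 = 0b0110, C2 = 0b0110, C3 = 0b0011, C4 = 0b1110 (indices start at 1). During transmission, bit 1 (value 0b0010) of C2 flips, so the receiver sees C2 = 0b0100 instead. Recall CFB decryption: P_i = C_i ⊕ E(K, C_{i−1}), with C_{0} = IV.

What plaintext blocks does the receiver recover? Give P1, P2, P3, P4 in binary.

Only C2 changed, to 0b0100. In CFB, a change in C_i flips the same bit in P_i and garbles P_{i+1}. Decrypting the received ciphertext:
P1: E(K, 0b0011) = 0b1001; 0b0110 ⊕ 0b1001 = 0b1111.
P2: E(K, 0b0110) = 0b0110; 0b0100 ⊕ 0b0110 = 0b0010.
P3: E(K, 0b0100) = 0b0100; 0b0011 ⊕ 0b0100 = 0b0111.
P4: E(K, 0b0011) = 0b1001; 0b1110 ⊕ 0b1001 = 0b0111.
Blocks that differ from the original plaintext: P2, P3.

P1 = 0b1111, P2 = 0b0010, P3 = 0b0111, P4 = 0b0111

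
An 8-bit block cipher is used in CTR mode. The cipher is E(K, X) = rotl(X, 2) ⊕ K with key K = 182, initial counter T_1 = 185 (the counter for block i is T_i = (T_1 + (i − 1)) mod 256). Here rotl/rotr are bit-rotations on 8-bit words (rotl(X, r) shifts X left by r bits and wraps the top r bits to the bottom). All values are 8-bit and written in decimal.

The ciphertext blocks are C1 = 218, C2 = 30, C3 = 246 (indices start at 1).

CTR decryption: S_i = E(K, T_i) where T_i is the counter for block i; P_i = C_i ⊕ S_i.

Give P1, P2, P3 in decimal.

P1 = 138, P2 = 66, P3 = 174

P1: T = 185, S = E(K, T) = 80; 218 ⊕ 80 = 138.
P2: T = 186, S = E(K, T) = 92; 30 ⊕ 92 = 66.
P3: T = 187, S = E(K, T) = 88; 246 ⊕ 88 = 174.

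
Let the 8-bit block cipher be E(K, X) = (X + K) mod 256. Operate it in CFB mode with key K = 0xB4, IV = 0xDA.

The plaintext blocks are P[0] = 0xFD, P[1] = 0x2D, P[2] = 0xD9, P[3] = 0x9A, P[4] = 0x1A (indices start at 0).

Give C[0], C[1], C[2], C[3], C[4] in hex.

C[0] = 0x73, C[1] = 0x0A, C[2] = 0x67, C[3] = 0x81, C[4] = 0x2F

CFB encryption: C_i = P_i ⊕ E(K, C_{i−1}), with C_{−1} = IV.
C[0]: E(K, 0xDA) = 0x8E; 0xFD ⊕ 0x8E = 0x73.
C[1]: E(K, 0x73) = 0x27; 0x2D ⊕ 0x27 = 0x0A.
C[2]: E(K, 0x0A) = 0xBE; 0xD9 ⊕ 0xBE = 0x67.
C[3]: E(K, 0x67) = 0x1B; 0x9A ⊕ 0x1B = 0x81.
C[4]: E(K, 0x81) = 0x35; 0x1A ⊕ 0x35 = 0x2F.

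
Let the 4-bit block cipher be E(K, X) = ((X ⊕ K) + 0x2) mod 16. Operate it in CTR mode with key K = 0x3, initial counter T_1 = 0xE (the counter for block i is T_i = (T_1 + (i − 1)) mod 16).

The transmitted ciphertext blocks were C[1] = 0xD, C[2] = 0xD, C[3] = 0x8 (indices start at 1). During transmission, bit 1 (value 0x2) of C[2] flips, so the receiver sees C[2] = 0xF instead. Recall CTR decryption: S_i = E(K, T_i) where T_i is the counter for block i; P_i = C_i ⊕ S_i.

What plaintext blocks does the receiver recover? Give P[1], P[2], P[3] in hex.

P[1] = 0x2, P[2] = 0x1, P[3] = 0xD

Only C[2] changed, to 0xF. In CTR, a change in C_i flips the same bit in P_i only; the keystream is unaffected. Decrypting the received ciphertext:
P[1]: T = 0xE, S = E(K, T) = 0xF; 0xD ⊕ 0xF = 0x2.
P[2]: T = 0xF, S = E(K, T) = 0xE; 0xF ⊕ 0xE = 0x1.
P[3]: T = 0x0, S = E(K, T) = 0x5; 0x8 ⊕ 0x5 = 0xD.
Blocks that differ from the original plaintext: P[2].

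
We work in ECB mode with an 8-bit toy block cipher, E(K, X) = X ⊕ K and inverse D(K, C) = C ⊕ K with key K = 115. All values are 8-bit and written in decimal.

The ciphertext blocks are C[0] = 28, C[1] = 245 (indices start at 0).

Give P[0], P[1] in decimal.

ECB decryption: P_i = D(K, C_i).
P[0]: D(K, 28) = 111.
P[1]: D(K, 245) = 134.

P[0] = 111, P[1] = 134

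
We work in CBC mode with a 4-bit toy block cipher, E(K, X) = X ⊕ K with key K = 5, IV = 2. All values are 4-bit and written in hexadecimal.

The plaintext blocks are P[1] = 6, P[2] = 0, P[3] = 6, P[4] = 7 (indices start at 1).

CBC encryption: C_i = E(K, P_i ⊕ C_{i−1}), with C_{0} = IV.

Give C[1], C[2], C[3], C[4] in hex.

C[1]: P[1] ⊕ 2 = 4; E(K, 4) = 1.
C[2]: P[2] ⊕ 1 = 1; E(K, 1) = 4.
C[3]: P[3] ⊕ 4 = 2; E(K, 2) = 7.
C[4]: P[4] ⊕ 7 = 0; E(K, 0) = 5.

C[1] = 1, C[2] = 4, C[3] = 7, C[4] = 5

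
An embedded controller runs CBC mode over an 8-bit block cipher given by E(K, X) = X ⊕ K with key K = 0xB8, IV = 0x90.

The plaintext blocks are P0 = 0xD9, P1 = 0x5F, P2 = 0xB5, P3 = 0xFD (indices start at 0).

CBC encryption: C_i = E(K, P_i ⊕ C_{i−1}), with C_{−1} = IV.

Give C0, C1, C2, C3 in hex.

C0 = 0xF1, C1 = 0x16, C2 = 0x1B, C3 = 0x5E

C0: P0 ⊕ 0x90 = 0x49; E(K, 0x49) = 0xF1.
C1: P1 ⊕ 0xF1 = 0xAE; E(K, 0xAE) = 0x16.
C2: P2 ⊕ 0x16 = 0xA3; E(K, 0xA3) = 0x1B.
C3: P3 ⊕ 0x1B = 0xE6; E(K, 0xE6) = 0x5E.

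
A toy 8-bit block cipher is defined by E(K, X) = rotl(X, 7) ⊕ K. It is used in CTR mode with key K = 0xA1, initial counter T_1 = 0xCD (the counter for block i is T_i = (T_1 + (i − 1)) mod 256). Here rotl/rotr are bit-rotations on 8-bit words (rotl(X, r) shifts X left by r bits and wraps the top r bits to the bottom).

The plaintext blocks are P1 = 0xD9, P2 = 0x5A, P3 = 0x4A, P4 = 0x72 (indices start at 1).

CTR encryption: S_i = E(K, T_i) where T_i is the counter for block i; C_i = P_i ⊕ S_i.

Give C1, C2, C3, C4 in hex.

C1: T = 0xCD, S = E(K, T) = 0x47; 0xD9 ⊕ 0x47 = 0x9E.
C2: T = 0xCE, S = E(K, T) = 0xC6; 0x5A ⊕ 0xC6 = 0x9C.
C3: T = 0xCF, S = E(K, T) = 0x46; 0x4A ⊕ 0x46 = 0x0C.
C4: T = 0xD0, S = E(K, T) = 0xC9; 0x72 ⊕ 0xC9 = 0xBB.

C1 = 0x9E, C2 = 0x9C, C3 = 0x0C, C4 = 0xBB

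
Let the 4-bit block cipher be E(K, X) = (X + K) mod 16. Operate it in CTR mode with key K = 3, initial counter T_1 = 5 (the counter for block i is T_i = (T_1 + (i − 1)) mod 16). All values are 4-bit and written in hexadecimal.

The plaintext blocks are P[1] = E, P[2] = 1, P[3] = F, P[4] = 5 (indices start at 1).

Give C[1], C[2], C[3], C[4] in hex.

C[1] = 6, C[2] = 8, C[3] = 5, C[4] = E

CTR encryption: S_i = E(K, T_i) where T_i is the counter for block i; C_i = P_i ⊕ S_i.
C[1]: T = 5, S = E(K, T) = 8; E ⊕ 8 = 6.
C[2]: T = 6, S = E(K, T) = 9; 1 ⊕ 9 = 8.
C[3]: T = 7, S = E(K, T) = A; F ⊕ A = 5.
C[4]: T = 8, S = E(K, T) = B; 5 ⊕ B = E.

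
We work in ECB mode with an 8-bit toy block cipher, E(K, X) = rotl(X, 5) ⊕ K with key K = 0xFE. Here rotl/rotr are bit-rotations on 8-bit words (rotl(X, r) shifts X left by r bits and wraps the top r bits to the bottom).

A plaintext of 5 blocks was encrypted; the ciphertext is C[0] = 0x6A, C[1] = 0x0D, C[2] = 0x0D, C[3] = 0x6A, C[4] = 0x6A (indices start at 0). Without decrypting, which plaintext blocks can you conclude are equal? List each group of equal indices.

ECB encrypts each block independently with the same key, so equal ciphertext blocks imply equal plaintext blocks.
C[0] = C[3] = C[4] = 0x6A, so P[0] = P[3] = P[4].
C[1] = C[2] = 0x0D, so P[1] = P[2].

P[0] = P[3] = P[4]; P[1] = P[2]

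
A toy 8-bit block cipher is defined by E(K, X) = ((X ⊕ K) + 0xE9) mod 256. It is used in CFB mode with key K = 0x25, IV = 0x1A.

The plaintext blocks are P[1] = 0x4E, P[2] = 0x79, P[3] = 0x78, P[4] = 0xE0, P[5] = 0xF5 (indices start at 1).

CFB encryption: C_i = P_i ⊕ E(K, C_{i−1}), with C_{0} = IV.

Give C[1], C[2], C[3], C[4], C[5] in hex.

C[1]: E(K, 0x1A) = 0x28; 0x4E ⊕ 0x28 = 0x66.
C[2]: E(K, 0x66) = 0x2C; 0x79 ⊕ 0x2C = 0x55.
C[3]: E(K, 0x55) = 0x59; 0x78 ⊕ 0x59 = 0x21.
C[4]: E(K, 0x21) = 0xED; 0xE0 ⊕ 0xED = 0x0D.
C[5]: E(K, 0x0D) = 0x11; 0xF5 ⊕ 0x11 = 0xE4.

C[1] = 0x66, C[2] = 0x55, C[3] = 0x21, C[4] = 0x0D, C[5] = 0xE4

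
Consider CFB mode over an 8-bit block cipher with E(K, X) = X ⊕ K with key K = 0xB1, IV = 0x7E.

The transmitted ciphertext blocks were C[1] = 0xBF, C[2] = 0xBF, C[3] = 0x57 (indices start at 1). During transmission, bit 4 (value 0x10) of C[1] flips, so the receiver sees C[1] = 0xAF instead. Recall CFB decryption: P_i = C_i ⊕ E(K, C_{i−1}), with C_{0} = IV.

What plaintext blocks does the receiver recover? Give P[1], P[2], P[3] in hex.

P[1] = 0x60, P[2] = 0xA1, P[3] = 0x59

Only C[1] changed, to 0xAF. In CFB, a change in C_i flips the same bit in P_i and garbles P_{i+1}. Decrypting the received ciphertext:
P[1]: E(K, 0x7E) = 0xCF; 0xAF ⊕ 0xCF = 0x60.
P[2]: E(K, 0xAF) = 0x1E; 0xBF ⊕ 0x1E = 0xA1.
P[3]: E(K, 0xBF) = 0x0E; 0x57 ⊕ 0x0E = 0x59.
Blocks that differ from the original plaintext: P[1], P[2].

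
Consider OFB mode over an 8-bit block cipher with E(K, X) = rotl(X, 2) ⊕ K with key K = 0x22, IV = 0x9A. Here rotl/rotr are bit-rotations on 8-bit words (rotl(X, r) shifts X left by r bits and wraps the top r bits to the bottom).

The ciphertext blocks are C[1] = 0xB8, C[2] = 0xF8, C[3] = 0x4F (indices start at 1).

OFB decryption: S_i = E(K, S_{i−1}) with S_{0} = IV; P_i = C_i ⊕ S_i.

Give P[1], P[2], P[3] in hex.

P[1]: S = E(K, 0x9A) = 0x48; 0xB8 ⊕ 0x48 = 0xF0.
P[2]: S = E(K, 0x48) = 0x03; 0xF8 ⊕ 0x03 = 0xFB.
P[3]: S = E(K, 0x03) = 0x2E; 0x4F ⊕ 0x2E = 0x61.

P[1] = 0xF0, P[2] = 0xFB, P[3] = 0x61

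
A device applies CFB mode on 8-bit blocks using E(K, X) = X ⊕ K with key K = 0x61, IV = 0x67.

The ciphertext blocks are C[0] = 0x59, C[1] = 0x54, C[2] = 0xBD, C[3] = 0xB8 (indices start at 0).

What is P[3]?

P[3] = 0x64

CFB decryption: P_i = C_i ⊕ E(K, C_{i−1}), with C_{−1} = IV.
P[3]: E(K, 0xBD) = 0xDC; 0xB8 ⊕ 0xDC = 0x64.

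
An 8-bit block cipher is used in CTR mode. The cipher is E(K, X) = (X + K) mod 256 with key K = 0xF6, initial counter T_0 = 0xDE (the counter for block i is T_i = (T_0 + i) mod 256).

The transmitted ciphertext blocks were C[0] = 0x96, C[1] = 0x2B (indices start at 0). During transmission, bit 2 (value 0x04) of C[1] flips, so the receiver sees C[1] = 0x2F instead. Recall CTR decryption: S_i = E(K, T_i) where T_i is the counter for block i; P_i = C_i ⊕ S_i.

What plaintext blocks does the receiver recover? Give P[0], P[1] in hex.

P[0] = 0x42, P[1] = 0xFA

Only C[1] changed, to 0x2F. In CTR, a change in C_i flips the same bit in P_i only; the keystream is unaffected. Decrypting the received ciphertext:
P[0]: T = 0xDE, S = E(K, T) = 0xD4; 0x96 ⊕ 0xD4 = 0x42.
P[1]: T = 0xDF, S = E(K, T) = 0xD5; 0x2F ⊕ 0xD5 = 0xFA.
Blocks that differ from the original plaintext: P[1].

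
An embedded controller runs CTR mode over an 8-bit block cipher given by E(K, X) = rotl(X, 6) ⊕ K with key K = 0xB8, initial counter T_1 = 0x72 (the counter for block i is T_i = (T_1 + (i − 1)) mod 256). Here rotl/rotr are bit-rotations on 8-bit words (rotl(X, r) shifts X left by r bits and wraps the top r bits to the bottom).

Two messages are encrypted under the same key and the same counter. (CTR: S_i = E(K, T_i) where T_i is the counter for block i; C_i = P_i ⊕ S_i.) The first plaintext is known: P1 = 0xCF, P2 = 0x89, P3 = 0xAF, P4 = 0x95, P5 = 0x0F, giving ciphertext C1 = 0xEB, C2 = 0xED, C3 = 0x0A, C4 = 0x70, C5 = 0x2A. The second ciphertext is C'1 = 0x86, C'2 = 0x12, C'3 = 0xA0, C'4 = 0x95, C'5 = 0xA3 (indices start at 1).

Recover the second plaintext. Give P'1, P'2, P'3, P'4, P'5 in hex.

In CTR with a reused counter, both messages share the same keystream S_i, so C_i ⊕ C'_i = P_i ⊕ P'_i and thus P'_i = P_i ⊕ C_i ⊕ C'_i.
P'1: 0xCF ⊕ 0xEB ⊕ 0x86 = 0xA2.
P'2: 0x89 ⊕ 0xED ⊕ 0x12 = 0x76.
P'3: 0xAF ⊕ 0x0A ⊕ 0xA0 = 0x05.
P'4: 0x95 ⊕ 0x70 ⊕ 0x95 = 0x70.
P'5: 0x0F ⊕ 0x2A ⊕ 0xA3 = 0x86.

P'1 = 0xA2, P'2 = 0x76, P'3 = 0x05, P'4 = 0x70, P'5 = 0x86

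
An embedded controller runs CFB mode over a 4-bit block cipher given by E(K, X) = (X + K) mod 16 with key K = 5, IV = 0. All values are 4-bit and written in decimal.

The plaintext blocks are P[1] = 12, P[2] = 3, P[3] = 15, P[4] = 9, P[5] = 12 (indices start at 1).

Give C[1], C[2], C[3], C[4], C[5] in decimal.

C[1] = 9, C[2] = 13, C[3] = 13, C[4] = 11, C[5] = 12

CFB encryption: C_i = P_i ⊕ E(K, C_{i−1}), with C_{0} = IV.
C[1]: E(K, 0) = 5; 12 ⊕ 5 = 9.
C[2]: E(K, 9) = 14; 3 ⊕ 14 = 13.
C[3]: E(K, 13) = 2; 15 ⊕ 2 = 13.
C[4]: E(K, 13) = 2; 9 ⊕ 2 = 11.
C[5]: E(K, 11) = 0; 12 ⊕ 0 = 12.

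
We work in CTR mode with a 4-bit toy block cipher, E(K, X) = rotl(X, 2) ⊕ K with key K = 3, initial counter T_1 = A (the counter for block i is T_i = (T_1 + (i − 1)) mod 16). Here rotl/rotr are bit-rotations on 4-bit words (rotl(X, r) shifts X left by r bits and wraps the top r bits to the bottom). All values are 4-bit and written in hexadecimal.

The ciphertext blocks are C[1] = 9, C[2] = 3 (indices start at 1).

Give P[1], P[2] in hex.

CTR decryption: S_i = E(K, T_i) where T_i is the counter for block i; P_i = C_i ⊕ S_i.
P[1]: T = A, S = E(K, T) = 9; 9 ⊕ 9 = 0.
P[2]: T = B, S = E(K, T) = D; 3 ⊕ D = E.

P[1] = 0, P[2] = E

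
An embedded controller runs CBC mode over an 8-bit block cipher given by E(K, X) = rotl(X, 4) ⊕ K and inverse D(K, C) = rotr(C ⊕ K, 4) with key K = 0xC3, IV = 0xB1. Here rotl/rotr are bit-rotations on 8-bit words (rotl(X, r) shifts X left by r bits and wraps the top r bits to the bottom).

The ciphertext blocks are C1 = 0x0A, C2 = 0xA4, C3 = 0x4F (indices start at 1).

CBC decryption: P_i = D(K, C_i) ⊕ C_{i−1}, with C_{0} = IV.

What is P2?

P2: D(K, 0xA4) = 0x76; 0x76 ⊕ 0x0A = 0x7C.

P2 = 0x7C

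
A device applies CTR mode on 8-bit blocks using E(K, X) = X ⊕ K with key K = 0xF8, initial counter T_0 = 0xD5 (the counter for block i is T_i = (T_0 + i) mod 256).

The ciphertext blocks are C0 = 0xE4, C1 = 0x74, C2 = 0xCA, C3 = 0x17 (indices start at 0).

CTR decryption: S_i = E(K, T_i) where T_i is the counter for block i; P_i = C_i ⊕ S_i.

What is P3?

P3: T = 0xD8, S = E(K, T) = 0x20; 0x17 ⊕ 0x20 = 0x37.

P3 = 0x37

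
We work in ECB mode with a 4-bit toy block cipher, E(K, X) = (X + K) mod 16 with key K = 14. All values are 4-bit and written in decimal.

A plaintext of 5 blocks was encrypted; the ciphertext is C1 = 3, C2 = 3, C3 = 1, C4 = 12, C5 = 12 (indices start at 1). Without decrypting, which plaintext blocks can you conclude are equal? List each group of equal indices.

P1 = P2; P4 = P5

ECB encrypts each block independently with the same key, so equal ciphertext blocks imply equal plaintext blocks.
C1 = C2 = 3, so P1 = P2.
C4 = C5 = 12, so P4 = P5.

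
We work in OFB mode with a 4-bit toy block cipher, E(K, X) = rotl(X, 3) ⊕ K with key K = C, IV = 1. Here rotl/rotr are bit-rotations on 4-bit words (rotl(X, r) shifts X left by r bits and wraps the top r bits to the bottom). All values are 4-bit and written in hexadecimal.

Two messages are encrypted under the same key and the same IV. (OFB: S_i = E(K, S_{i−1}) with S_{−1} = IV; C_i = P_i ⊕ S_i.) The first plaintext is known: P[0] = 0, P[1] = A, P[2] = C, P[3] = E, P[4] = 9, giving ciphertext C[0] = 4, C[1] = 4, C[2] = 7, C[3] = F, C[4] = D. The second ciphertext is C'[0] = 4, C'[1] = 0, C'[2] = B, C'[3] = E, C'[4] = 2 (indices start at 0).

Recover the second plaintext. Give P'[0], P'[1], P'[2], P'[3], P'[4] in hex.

P'[0] = 0, P'[1] = E, P'[2] = 0, P'[3] = F, P'[4] = 6

In OFB with a reused IV, both messages share the same keystream S_i, so C_i ⊕ C'_i = P_i ⊕ P'_i and thus P'_i = P_i ⊕ C_i ⊕ C'_i.
P'[0]: 0 ⊕ 4 ⊕ 4 = 0.
P'[1]: A ⊕ 4 ⊕ 0 = E.
P'[2]: C ⊕ 7 ⊕ B = 0.
P'[3]: E ⊕ F ⊕ E = F.
P'[4]: 9 ⊕ D ⊕ 2 = 6.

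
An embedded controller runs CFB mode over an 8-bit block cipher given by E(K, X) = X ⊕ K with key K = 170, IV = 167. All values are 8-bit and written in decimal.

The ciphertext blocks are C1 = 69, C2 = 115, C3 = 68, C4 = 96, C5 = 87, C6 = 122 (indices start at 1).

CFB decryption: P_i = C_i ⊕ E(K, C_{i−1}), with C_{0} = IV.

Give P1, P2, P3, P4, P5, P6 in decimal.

P1: E(K, 167) = 13; 69 ⊕ 13 = 72.
P2: E(K, 69) = 239; 115 ⊕ 239 = 156.
P3: E(K, 115) = 217; 68 ⊕ 217 = 157.
P4: E(K, 68) = 238; 96 ⊕ 238 = 142.
P5: E(K, 96) = 202; 87 ⊕ 202 = 157.
P6: E(K, 87) = 253; 122 ⊕ 253 = 135.

P1 = 72, P2 = 156, P3 = 157, P4 = 142, P5 = 157, P6 = 135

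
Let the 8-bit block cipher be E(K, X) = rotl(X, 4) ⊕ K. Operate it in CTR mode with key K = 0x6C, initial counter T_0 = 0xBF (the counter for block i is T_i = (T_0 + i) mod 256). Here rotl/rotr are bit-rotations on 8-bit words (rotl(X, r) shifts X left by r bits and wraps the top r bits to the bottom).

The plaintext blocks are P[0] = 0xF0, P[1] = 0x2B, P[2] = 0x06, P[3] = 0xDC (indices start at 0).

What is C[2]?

CTR encryption: S_i = E(K, T_i) where T_i is the counter for block i; C_i = P_i ⊕ S_i.
C[0]: T = 0xBF, S = E(K, T) = 0x97; 0xF0 ⊕ 0x97 = 0x67.
C[1]: T = 0xC0, S = E(K, T) = 0x60; 0x2B ⊕ 0x60 = 0x4B.
C[2]: T = 0xC1, S = E(K, T) = 0x70; 0x06 ⊕ 0x70 = 0x76.

C[2] = 0x76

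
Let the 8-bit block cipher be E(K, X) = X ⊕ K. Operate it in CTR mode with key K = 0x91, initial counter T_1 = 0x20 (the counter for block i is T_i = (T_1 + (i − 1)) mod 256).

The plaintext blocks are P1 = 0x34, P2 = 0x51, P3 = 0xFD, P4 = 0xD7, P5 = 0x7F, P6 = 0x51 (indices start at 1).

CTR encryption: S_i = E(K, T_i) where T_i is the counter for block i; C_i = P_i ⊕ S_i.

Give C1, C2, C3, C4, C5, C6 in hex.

C1: T = 0x20, S = E(K, T) = 0xB1; 0x34 ⊕ 0xB1 = 0x85.
C2: T = 0x21, S = E(K, T) = 0xB0; 0x51 ⊕ 0xB0 = 0xE1.
C3: T = 0x22, S = E(K, T) = 0xB3; 0xFD ⊕ 0xB3 = 0x4E.
C4: T = 0x23, S = E(K, T) = 0xB2; 0xD7 ⊕ 0xB2 = 0x65.
C5: T = 0x24, S = E(K, T) = 0xB5; 0x7F ⊕ 0xB5 = 0xCA.
C6: T = 0x25, S = E(K, T) = 0xB4; 0x51 ⊕ 0xB4 = 0xE5.

C1 = 0x85, C2 = 0xE1, C3 = 0x4E, C4 = 0x65, C5 = 0xCA, C6 = 0xE5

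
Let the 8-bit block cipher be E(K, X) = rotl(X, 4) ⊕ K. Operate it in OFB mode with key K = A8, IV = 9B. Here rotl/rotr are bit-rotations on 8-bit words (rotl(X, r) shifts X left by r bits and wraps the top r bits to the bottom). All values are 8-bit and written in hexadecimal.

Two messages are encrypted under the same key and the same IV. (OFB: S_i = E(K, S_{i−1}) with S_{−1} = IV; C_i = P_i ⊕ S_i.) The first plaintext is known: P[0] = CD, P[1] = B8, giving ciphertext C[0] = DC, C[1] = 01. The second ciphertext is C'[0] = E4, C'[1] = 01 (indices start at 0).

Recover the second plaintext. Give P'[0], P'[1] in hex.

P'[0] = F5, P'[1] = B8

In OFB with a reused IV, both messages share the same keystream S_i, so C_i ⊕ C'_i = P_i ⊕ P'_i and thus P'_i = P_i ⊕ C_i ⊕ C'_i.
P'[0]: CD ⊕ DC ⊕ E4 = F5.
P'[1]: B8 ⊕ 01 ⊕ 01 = B8.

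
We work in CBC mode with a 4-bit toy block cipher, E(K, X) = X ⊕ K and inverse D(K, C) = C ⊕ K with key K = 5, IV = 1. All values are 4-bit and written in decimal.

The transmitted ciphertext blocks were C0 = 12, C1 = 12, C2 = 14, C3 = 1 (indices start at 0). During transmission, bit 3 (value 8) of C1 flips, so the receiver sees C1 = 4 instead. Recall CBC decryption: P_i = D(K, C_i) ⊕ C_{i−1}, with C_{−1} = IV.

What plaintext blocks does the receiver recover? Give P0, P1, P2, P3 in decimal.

Only C1 changed, to 4. In CBC, a change in C_i garbles P_i and flips the same bit in P_{i+1}. Decrypting the received ciphertext:
P0: D(K, 12) = 9; 9 ⊕ 1 = 8.
P1: D(K, 4) = 1; 1 ⊕ 12 = 13.
P2: D(K, 14) = 11; 11 ⊕ 4 = 15.
P3: D(K, 1) = 4; 4 ⊕ 14 = 10.
Blocks that differ from the original plaintext: P1, P2.

P0 = 8, P1 = 13, P2 = 15, P3 = 10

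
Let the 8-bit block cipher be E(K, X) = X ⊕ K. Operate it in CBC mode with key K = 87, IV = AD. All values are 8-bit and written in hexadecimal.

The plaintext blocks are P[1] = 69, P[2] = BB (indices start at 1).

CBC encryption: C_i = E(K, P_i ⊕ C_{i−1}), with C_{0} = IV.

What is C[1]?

C[1] = 43

C[1]: P[1] ⊕ AD = C4; E(K, C4) = 43.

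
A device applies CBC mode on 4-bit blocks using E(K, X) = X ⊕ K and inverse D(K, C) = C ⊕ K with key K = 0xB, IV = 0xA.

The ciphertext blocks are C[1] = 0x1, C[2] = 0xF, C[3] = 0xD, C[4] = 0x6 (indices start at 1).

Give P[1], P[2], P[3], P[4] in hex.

P[1] = 0x0, P[2] = 0x5, P[3] = 0x9, P[4] = 0x0

CBC decryption: P_i = D(K, C_i) ⊕ C_{i−1}, with C_{0} = IV.
P[1]: D(K, 0x1) = 0xA; 0xA ⊕ 0xA = 0x0.
P[2]: D(K, 0xF) = 0x4; 0x4 ⊕ 0x1 = 0x5.
P[3]: D(K, 0xD) = 0x6; 0x6 ⊕ 0xF = 0x9.
P[4]: D(K, 0x6) = 0xD; 0xD ⊕ 0xD = 0x0.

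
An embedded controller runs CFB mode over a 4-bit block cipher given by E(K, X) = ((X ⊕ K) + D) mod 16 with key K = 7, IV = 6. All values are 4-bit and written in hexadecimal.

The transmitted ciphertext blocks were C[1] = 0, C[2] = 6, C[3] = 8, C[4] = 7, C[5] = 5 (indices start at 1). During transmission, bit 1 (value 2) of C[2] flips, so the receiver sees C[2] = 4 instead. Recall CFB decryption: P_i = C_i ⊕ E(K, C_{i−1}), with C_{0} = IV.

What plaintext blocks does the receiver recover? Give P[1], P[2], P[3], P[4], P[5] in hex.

Only C[2] changed, to 4. In CFB, a change in C_i flips the same bit in P_i and garbles P_{i+1}. Decrypting the received ciphertext:
P[1]: E(K, 6) = E; 0 ⊕ E = E.
P[2]: E(K, 0) = 4; 4 ⊕ 4 = 0.
P[3]: E(K, 4) = 0; 8 ⊕ 0 = 8.
P[4]: E(K, 8) = C; 7 ⊕ C = B.
P[5]: E(K, 7) = D; 5 ⊕ D = 8.
Blocks that differ from the original plaintext: P[2], P[3].

P[1] = E, P[2] = 0, P[3] = 8, P[4] = B, P[5] = 8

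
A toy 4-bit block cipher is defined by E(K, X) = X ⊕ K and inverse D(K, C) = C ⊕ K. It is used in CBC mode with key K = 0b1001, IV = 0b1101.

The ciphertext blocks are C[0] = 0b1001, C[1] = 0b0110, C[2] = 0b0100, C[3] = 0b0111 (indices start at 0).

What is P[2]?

P[2] = 0b1011

CBC decryption: P_i = D(K, C_i) ⊕ C_{i−1}, with C_{−1} = IV.
P[2]: D(K, 0b0100) = 0b1101; 0b1101 ⊕ 0b0110 = 0b1011.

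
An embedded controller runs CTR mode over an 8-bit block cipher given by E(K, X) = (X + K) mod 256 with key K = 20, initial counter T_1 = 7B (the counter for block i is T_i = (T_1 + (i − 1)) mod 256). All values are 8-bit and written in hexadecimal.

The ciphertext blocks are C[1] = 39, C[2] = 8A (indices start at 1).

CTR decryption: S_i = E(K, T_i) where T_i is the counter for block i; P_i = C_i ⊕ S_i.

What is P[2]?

P[2] = 16

P[2]: T = 7C, S = E(K, T) = 9C; 8A ⊕ 9C = 16.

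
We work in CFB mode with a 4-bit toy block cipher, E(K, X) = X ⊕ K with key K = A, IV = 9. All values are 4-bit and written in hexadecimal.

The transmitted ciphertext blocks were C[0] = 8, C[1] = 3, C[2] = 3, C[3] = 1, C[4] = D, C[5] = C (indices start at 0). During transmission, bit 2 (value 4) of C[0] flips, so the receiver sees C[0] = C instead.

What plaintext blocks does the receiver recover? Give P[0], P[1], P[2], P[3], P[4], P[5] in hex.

CFB decryption: P_i = C_i ⊕ E(K, C_{i−1}), with C_{−1} = IV.
Only C[0] changed, to C. In CFB, a change in C_i flips the same bit in P_i and garbles P_{i+1}. Decrypting the received ciphertext:
P[0]: E(K, 9) = 3; C ⊕ 3 = F.
P[1]: E(K, C) = 6; 3 ⊕ 6 = 5.
P[2]: E(K, 3) = 9; 3 ⊕ 9 = A.
P[3]: E(K, 3) = 9; 1 ⊕ 9 = 8.
P[4]: E(K, 1) = B; D ⊕ B = 6.
P[5]: E(K, D) = 7; C ⊕ 7 = B.
Blocks that differ from the original plaintext: P[0], P[1].

P[0] = F, P[1] = 5, P[2] = A, P[3] = 8, P[4] = 6, P[5] = B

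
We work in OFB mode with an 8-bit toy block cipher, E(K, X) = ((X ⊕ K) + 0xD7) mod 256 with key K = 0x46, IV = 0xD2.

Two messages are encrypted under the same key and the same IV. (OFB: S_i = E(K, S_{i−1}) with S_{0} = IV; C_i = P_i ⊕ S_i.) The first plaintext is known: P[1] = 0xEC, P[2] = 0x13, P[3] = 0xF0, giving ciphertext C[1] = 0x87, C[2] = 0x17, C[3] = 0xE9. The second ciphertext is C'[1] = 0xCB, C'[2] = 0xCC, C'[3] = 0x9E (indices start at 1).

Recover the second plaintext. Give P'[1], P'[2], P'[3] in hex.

P'[1] = 0xA0, P'[2] = 0xC8, P'[3] = 0x87

In OFB with a reused IV, both messages share the same keystream S_i, so C_i ⊕ C'_i = P_i ⊕ P'_i and thus P'_i = P_i ⊕ C_i ⊕ C'_i.
P'[1]: 0xEC ⊕ 0x87 ⊕ 0xCB = 0xA0.
P'[2]: 0x13 ⊕ 0x17 ⊕ 0xCC = 0xC8.
P'[3]: 0xF0 ⊕ 0xE9 ⊕ 0x9E = 0x87.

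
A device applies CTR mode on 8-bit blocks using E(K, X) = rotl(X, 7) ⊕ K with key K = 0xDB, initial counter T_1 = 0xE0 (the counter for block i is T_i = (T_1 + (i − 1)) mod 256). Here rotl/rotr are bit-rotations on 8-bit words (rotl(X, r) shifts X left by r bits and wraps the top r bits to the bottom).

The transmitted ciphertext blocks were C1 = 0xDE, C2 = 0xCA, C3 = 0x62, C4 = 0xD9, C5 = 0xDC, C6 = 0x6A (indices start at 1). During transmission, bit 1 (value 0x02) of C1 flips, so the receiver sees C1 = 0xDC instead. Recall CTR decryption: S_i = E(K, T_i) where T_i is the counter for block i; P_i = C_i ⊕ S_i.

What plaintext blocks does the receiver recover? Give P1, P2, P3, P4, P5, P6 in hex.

Only C1 changed, to 0xDC. In CTR, a change in C_i flips the same bit in P_i only; the keystream is unaffected. Decrypting the received ciphertext:
P1: T = 0xE0, S = E(K, T) = 0xAB; 0xDC ⊕ 0xAB = 0x77.
P2: T = 0xE1, S = E(K, T) = 0x2B; 0xCA ⊕ 0x2B = 0xE1.
P3: T = 0xE2, S = E(K, T) = 0xAA; 0x62 ⊕ 0xAA = 0xC8.
P4: T = 0xE3, S = E(K, T) = 0x2A; 0xD9 ⊕ 0x2A = 0xF3.
P5: T = 0xE4, S = E(K, T) = 0xA9; 0xDC ⊕ 0xA9 = 0x75.
P6: T = 0xE5, S = E(K, T) = 0x29; 0x6A ⊕ 0x29 = 0x43.
Blocks that differ from the original plaintext: P1.

P1 = 0x77, P2 = 0xE1, P3 = 0xC8, P4 = 0xF3, P5 = 0x75, P6 = 0x43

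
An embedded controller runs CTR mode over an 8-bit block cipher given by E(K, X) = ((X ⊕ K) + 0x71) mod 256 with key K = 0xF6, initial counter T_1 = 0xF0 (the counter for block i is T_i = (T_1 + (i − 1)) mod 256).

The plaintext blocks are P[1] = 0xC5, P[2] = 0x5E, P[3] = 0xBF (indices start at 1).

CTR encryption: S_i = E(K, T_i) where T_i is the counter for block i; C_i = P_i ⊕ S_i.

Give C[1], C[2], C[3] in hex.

C[1]: T = 0xF0, S = E(K, T) = 0x77; 0xC5 ⊕ 0x77 = 0xB2.
C[2]: T = 0xF1, S = E(K, T) = 0x78; 0x5E ⊕ 0x78 = 0x26.
C[3]: T = 0xF2, S = E(K, T) = 0x75; 0xBF ⊕ 0x75 = 0xCA.

C[1] = 0xB2, C[2] = 0x26, C[3] = 0xCA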